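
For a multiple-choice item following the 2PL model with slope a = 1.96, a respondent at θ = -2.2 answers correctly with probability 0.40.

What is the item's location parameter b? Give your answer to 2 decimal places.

P(θ) = 1 / (1 + exp(−a(θ − b)))
logit(0.40) = ln(0.40/0.60) = -0.4055
b = θ − logit/(a) = -2.2 − (-0.4055)/1.9600 = -1.9931

-1.99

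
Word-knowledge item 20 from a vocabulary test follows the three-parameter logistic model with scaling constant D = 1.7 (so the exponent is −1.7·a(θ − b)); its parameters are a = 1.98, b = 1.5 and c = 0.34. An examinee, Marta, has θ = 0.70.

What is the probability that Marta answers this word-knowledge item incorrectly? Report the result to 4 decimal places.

0.6182

P(θ) = c + (1 − c) · 1 / (1 + exp(−D·a(θ − b)))
Exponent: 1.7 × 1.98 × (0.70 − 1.5) = -2.6928
1/(1 + e^{2.6928}) = 0.0634
P = 0.34 + 0.66 × 0.0634 = 0.3818
P(incorrect) = 1 − 0.3818 = 0.6182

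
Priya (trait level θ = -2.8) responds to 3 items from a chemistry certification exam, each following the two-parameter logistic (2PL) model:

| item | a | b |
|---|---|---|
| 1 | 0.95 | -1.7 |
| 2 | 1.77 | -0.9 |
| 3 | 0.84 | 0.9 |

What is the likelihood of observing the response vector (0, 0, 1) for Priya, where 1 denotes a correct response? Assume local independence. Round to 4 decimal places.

0.0306

P(θ) = 1 / (1 + exp(−a(θ − b)))
P_1 = 1/(1+e^{1.0450}) = 0.2602
P_2 = 1/(1+e^{3.3630}) = 0.0335
P_3 = 1/(1+e^{3.1080}) = 0.0428
L = (1−P_1) × (1−P_2) × P_3 = 0.7398 × 0.9665 × 0.0428 = 0.03059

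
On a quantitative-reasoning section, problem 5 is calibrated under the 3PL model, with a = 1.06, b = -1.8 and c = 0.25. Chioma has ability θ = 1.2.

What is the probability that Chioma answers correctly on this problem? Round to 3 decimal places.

P(θ) = c + (1 − c) · 1 / (1 + exp(−a(θ − b)))
Exponent: 1.06 × (1.2 − (-1.8)) = 3.1800
1/(1 + e^{-3.1800}) = 0.9601
P = 0.25 + 0.75 × 0.9601 = 0.9701

0.970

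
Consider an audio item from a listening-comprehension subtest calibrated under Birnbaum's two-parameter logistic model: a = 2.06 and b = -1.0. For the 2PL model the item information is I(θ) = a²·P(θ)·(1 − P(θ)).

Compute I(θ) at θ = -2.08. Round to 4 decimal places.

P = 1/(1+e^{2.2248}) = 0.0975
P(1−P) = 0.0975 × 0.9025 = 0.0880
I = a² × P(1−P) = 2.06² × 0.0880 = 0.37357

0.3736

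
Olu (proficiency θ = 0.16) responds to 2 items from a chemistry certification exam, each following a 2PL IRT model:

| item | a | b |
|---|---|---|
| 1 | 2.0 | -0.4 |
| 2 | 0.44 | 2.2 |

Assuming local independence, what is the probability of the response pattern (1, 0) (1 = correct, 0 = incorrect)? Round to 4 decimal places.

0.5357

P(θ) = 1 / (1 + exp(−a(θ − b)))
P_1 = 1/(1+e^{-1.1200}) = 0.7540
P_2 = 1/(1+e^{0.8976}) = 0.2895
L = P_1 × (1−P_2) = 0.7540 × 0.7105 = 0.53568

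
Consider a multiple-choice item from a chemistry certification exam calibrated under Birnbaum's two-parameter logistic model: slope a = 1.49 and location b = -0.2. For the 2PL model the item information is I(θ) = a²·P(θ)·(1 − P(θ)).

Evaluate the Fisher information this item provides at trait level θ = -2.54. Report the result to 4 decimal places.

P = 1/(1+e^{3.4866}) = 0.0297
P(1−P) = 0.0297 × 0.9703 = 0.0288
I = a² × P(1−P) = 1.49² × 0.0288 = 0.06397

0.0640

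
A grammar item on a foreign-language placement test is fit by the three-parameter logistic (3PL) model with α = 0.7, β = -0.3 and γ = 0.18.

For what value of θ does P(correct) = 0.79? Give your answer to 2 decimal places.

P(θ) = γ + (1 − γ) · 1 / (1 + exp(−α(θ − β)))
Remove guessing floor: (0.79 − 0.18)/(1 − 0.18) = 0.7439
logit = ln(0.7439/0.2561) = 1.0664
θ = β + logit/(α) = -0.3 + 1.0664/0.7000 = 1.2234

1.22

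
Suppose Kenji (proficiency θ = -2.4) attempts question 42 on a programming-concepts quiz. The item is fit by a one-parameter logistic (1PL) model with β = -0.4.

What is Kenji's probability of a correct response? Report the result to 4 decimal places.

P(θ) = 1 / (1 + exp(−(θ − β)))
Exponent: (-2.4 − (-0.4)) = -2.0000
1/(1 + e^{2.0000}) = 0.1192
P = 0.1192

0.1192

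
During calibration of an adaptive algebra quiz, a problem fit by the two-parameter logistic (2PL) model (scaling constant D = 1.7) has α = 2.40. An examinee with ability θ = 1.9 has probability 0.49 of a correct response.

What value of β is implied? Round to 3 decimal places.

P(θ) = 1 / (1 + exp(−D·α(θ − β)))
logit(0.49) = ln(0.49/0.51) = -0.0400
β = θ − logit/(1.7·α) = 1.9 − (-0.0400)/4.0800 = 1.9098

1.910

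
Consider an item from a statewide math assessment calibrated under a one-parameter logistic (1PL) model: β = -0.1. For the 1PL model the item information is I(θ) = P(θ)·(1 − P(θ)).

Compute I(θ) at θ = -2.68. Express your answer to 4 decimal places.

0.0655

P = 1/(1+e^{2.5800}) = 0.0704
P(1−P) = 0.0704 × 0.9296 = 0.0655
I = P(1−P) = 0.06548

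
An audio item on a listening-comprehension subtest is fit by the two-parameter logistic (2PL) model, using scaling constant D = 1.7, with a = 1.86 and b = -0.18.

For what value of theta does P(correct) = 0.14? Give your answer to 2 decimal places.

P(theta) = 1 / (1 + exp(−D·a(theta − b)))
logit = ln(0.1400/0.8600) = -1.8153
theta = b + logit/(1.7·a) = -0.18 + (-1.8153)/3.1620 = -0.7541

-0.75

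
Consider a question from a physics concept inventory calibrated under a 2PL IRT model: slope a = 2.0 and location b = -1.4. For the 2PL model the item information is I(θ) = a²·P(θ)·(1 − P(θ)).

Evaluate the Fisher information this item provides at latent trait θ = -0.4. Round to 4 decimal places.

0.4200

P = 1/(1+e^{-2.0000}) = 0.8808
P(1−P) = 0.8808 × 0.1192 = 0.1050
I = a² × P(1−P) = 2.0² × 0.1050 = 0.41997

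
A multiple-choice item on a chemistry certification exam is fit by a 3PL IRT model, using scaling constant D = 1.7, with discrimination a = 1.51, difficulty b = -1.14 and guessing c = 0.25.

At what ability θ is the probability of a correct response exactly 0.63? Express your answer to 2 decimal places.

P(θ) = c + (1 − c) · 1 / (1 + exp(−D·a(θ − b)))
Remove guessing floor: (0.63 − 0.25)/(1 − 0.25) = 0.5067
logit = ln(0.5067/0.4933) = 0.0267
θ = b + logit/(1.7·a) = -1.14 + 0.0267/2.5670 = -1.1296

-1.13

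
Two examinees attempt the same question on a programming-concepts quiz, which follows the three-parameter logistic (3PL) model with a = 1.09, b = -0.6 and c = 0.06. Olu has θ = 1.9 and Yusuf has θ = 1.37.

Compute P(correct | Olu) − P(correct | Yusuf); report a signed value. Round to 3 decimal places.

P(θ) = c + (1 − c) · 1 / (1 + exp(−a(θ − b)))
P(Olu) = 0.9422  [exponent 2.7250]
P(Yusuf) = 0.9017  [exponent 2.1473]
Difference = 0.9422 − 0.9017 = 0.0405

0.040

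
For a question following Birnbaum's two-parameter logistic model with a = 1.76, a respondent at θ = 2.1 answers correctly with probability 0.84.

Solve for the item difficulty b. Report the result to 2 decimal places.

P(θ) = 1 / (1 + exp(−a(θ − b)))
logit(0.84) = ln(0.84/0.16) = 1.6582
b = θ − logit/(a) = 2.1 − 1.6582/1.7600 = 1.1578

1.16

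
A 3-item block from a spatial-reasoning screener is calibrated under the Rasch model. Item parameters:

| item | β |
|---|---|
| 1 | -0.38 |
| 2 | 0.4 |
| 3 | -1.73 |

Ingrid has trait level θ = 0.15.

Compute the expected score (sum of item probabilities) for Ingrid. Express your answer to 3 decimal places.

P(θ) = 1 / (1 + exp(−(θ − β)))
P_1 = 1/(1+e^{-0.5300}) = 0.6295
P_2 = 1/(1+e^{0.2500}) = 0.4378
P_3 = 1/(1+e^{-1.8800}) = 0.8676
E[score] = 0.6295 + 0.4378 + 0.8676 = 1.9349

1.935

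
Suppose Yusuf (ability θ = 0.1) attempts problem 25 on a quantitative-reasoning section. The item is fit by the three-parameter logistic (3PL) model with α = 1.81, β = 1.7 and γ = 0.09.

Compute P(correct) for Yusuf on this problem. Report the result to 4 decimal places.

P(θ) = γ + (1 − γ) · 1 / (1 + exp(−α(θ − β)))
Exponent: 1.81 × (0.1 − 1.7) = -2.8960
1/(1 + e^{2.8960}) = 0.0524
P = 0.09 + 0.91 × 0.0524 = 0.1376

0.1376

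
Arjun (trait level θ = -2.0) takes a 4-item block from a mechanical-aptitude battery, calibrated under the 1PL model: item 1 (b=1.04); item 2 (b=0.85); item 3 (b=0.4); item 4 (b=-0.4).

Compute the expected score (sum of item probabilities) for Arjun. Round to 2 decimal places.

0.35

P(θ) = 1 / (1 + exp(−(θ − b)))
P_1 = 1/(1+e^{3.0400}) = 0.0457
P_2 = 1/(1+e^{2.8500}) = 0.0547
P_3 = 1/(1+e^{2.4000}) = 0.0832
P_4 = 1/(1+e^{1.6000}) = 0.1680
E[score] = 0.0457 + 0.0547 + 0.0832 + 0.1680 = 0.3515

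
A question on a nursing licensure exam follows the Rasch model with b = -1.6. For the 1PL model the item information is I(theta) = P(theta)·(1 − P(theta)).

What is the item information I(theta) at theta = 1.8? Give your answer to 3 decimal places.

0.031

P = 1/(1+e^{-3.4000}) = 0.9677
P(1−P) = 0.9677 × 0.0323 = 0.0313
I = P(1−P) = 0.03125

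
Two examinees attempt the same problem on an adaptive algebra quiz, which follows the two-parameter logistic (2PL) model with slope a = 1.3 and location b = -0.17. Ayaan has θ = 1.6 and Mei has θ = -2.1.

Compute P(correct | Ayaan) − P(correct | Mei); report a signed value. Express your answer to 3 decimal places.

P(θ) = 1 / (1 + exp(−a(θ − b)))
P(Ayaan) = 0.9090  [exponent 2.3010]
P(Mei) = 0.0752  [exponent -2.5090]
Difference = 0.9090 − 0.0752 = 0.8337

0.834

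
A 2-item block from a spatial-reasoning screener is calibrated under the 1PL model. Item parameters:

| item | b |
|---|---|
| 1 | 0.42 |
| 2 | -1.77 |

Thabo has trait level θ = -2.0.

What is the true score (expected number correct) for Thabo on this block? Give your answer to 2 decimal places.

P(θ) = 1 / (1 + exp(−(θ − b)))
P_1 = 1/(1+e^{2.4200}) = 0.0817
P_2 = 1/(1+e^{0.2300}) = 0.4428
E[score] = 0.0817 + 0.4428 = 0.5244

0.52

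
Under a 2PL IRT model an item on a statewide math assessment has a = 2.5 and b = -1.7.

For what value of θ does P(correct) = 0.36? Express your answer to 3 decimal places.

-1.930

P(θ) = 1 / (1 + exp(−a(θ − b)))
logit = ln(0.3600/0.6400) = -0.5754
θ = b + logit/(a) = -1.7 + (-0.5754)/2.5000 = -1.9301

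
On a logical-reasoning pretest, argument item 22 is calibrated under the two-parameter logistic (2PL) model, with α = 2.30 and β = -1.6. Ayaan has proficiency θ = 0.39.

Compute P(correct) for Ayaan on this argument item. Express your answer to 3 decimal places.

P(θ) = 1 / (1 + exp(−α(θ − β)))
Exponent: 2.30 × (0.39 − (-1.6)) = 4.5770
1/(1 + e^{-4.5770}) = 0.9898

0.990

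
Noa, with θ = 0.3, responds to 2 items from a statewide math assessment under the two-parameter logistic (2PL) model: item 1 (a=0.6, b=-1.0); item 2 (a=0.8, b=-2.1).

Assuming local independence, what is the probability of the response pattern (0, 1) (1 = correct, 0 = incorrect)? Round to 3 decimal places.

0.274

P(θ) = 1 / (1 + exp(−a(θ − b)))
P_1 = 1/(1+e^{-0.7800}) = 0.6857
P_2 = 1/(1+e^{-1.9200}) = 0.8721
L = (1−P_1) × P_2 = 0.3143 × 0.8721 = 0.27413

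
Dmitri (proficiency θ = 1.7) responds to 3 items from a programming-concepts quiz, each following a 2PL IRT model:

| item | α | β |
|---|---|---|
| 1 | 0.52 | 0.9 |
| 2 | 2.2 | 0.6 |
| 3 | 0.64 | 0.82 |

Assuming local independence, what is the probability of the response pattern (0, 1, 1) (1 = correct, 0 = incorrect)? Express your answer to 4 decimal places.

P(θ) = 1 / (1 + exp(−α(θ − β)))
P_1 = 1/(1+e^{-0.4160}) = 0.6025
P_2 = 1/(1+e^{-2.4200}) = 0.9183
P_3 = 1/(1+e^{-0.5632}) = 0.6372
L = (1−P_1) × P_2 × P_3 = 0.3975 × 0.9183 × 0.6372 = 0.23259

0.2326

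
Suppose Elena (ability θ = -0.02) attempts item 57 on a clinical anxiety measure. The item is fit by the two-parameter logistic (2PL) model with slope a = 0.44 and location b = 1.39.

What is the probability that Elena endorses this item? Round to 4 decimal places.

0.3497

P(θ) = 1 / (1 + exp(−a(θ − b)))
Exponent: 0.44 × (-0.02 − 1.39) = -0.6204
1/(1 + e^{0.6204}) = 0.3497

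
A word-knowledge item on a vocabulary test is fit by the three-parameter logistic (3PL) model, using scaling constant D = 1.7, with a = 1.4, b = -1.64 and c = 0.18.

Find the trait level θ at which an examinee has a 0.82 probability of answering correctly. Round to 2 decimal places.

P(θ) = c + (1 − c) · 1 / (1 + exp(−D·a(θ − b)))
Remove guessing floor: (0.82 − 0.18)/(1 − 0.18) = 0.7805
logit = ln(0.7805/0.2195) = 1.2685
θ = b + logit/(1.7·a) = -1.64 + 1.2685/2.3800 = -1.1070

-1.11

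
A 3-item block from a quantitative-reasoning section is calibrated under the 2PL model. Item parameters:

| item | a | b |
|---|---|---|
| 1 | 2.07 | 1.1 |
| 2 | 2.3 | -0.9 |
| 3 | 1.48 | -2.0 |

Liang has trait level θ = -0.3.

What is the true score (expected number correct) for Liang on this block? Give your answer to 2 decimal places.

1.78

P(θ) = 1 / (1 + exp(−a(θ − b)))
P_1 = 1/(1+e^{2.8980}) = 0.0523
P_2 = 1/(1+e^{-1.3800}) = 0.7990
P_3 = 1/(1+e^{-2.5160}) = 0.9253
E[score] = 0.0523 + 0.7990 + 0.9253 = 1.7765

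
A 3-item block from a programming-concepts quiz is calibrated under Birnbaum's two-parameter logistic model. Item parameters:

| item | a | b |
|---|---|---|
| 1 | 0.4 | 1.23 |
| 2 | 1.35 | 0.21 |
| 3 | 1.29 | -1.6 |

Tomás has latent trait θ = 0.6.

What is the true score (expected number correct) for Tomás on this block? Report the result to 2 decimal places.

2.01

P(θ) = 1 / (1 + exp(−a(θ − b)))
P_1 = 1/(1+e^{0.2520}) = 0.4373
P_2 = 1/(1+e^{-0.5265}) = 0.6287
P_3 = 1/(1+e^{-2.8380}) = 0.9447
E[score] = 0.4373 + 0.6287 + 0.9447 = 2.0107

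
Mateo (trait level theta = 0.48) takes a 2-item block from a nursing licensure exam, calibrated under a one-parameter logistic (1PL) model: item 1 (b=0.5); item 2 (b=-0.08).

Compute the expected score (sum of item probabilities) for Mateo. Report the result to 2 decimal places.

1.13

P(theta) = 1 / (1 + exp(−(theta − b)))
P_1 = 1/(1+e^{0.0200}) = 0.4950
P_2 = 1/(1+e^{-0.5600}) = 0.6365
E[score] = 0.4950 + 0.6365 = 1.1315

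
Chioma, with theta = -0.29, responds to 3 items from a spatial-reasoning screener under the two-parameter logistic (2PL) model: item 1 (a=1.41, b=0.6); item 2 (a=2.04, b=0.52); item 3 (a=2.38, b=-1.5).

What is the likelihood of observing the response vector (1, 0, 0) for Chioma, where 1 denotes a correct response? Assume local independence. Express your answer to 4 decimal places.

P(theta) = 1 / (1 + exp(−a(theta − b)))
P_1 = 1/(1+e^{1.2549}) = 0.2219
P_2 = 1/(1+e^{1.6524}) = 0.1608
P_3 = 1/(1+e^{-2.8798}) = 0.9468
L = P_1 × (1−P_2) × (1−P_3) = 0.2219 × 0.8392 × 0.0532 = 0.00990

0.0099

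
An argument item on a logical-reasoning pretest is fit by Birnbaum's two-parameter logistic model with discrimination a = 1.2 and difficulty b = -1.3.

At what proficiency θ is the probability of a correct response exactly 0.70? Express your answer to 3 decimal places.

-0.594

P(θ) = 1 / (1 + exp(−a(θ − b)))
logit = ln(0.7000/0.3000) = 0.8473
θ = b + logit/(a) = -1.3 + 0.8473/1.2000 = -0.5939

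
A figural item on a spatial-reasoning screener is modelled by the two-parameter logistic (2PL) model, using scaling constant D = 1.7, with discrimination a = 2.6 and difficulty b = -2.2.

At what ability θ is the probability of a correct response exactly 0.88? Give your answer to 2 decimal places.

P(θ) = 1 / (1 + exp(−D·a(θ − b)))
logit = ln(0.8800/0.1200) = 1.9924
θ = b + logit/(1.7·a) = -2.2 + 1.9924/4.4200 = -1.7492

-1.75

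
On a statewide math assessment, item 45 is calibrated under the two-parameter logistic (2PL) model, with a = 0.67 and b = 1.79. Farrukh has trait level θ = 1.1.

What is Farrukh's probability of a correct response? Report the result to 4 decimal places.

P(θ) = 1 / (1 + exp(−a(θ − b)))
Exponent: 0.67 × (1.1 − 1.79) = -0.4623
1/(1 + e^{0.4623}) = 0.3864

0.3864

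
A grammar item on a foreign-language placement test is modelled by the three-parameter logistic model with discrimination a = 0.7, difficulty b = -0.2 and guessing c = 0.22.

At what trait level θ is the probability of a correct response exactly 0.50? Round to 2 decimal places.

-1.03

P(θ) = c + (1 − c) · 1 / (1 + exp(−a(θ − b)))
Remove guessing floor: (0.50 − 0.22)/(1 − 0.22) = 0.3590
logit = ln(0.3590/0.6410) = -0.5798
θ = b + logit/(a) = -0.2 + (-0.5798)/0.7000 = -1.0283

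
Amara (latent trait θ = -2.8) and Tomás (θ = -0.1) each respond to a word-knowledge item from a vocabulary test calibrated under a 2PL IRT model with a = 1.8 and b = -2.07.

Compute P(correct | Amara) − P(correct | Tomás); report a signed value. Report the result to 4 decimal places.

-0.7602

P(θ) = 1 / (1 + exp(−a(θ − b)))
P(Amara) = 0.2118  [exponent -1.3140]
P(Tomás) = 0.9720  [exponent 3.5460]
Difference = 0.2118 − 0.9720 = -0.7602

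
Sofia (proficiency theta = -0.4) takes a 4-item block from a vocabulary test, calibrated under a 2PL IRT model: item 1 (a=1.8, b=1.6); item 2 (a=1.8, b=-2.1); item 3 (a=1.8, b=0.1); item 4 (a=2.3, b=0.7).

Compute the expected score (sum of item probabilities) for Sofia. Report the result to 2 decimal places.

P(theta) = 1 / (1 + exp(−a(theta − b)))
P_1 = 1/(1+e^{3.6000}) = 0.0266
P_2 = 1/(1+e^{-3.0600}) = 0.9552
P_3 = 1/(1+e^{0.9000}) = 0.2891
P_4 = 1/(1+e^{2.5300}) = 0.0738
E[score] = 0.0266 + 0.9552 + 0.2891 + 0.0738 = 1.3446

1.34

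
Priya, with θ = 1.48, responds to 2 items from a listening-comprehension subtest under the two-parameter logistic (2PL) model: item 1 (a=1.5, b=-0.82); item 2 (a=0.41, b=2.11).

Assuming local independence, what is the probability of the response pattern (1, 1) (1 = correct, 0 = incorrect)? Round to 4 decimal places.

0.4224

P(θ) = 1 / (1 + exp(−a(θ − b)))
P_1 = 1/(1+e^{-3.4500}) = 0.9692
P_2 = 1/(1+e^{0.2583}) = 0.4358
L = P_1 × P_2 = 0.9692 × 0.4358 = 0.42237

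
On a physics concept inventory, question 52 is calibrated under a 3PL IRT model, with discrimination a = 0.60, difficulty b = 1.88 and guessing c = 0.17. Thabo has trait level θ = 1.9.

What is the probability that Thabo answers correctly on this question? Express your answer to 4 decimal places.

0.5875

P(θ) = c + (1 − c) · 1 / (1 + exp(−a(θ − b)))
Exponent: 0.60 × (1.9 − 1.88) = 0.0120
1/(1 + e^{-0.0120}) = 0.5030
P = 0.17 + 0.83 × 0.5030 = 0.5875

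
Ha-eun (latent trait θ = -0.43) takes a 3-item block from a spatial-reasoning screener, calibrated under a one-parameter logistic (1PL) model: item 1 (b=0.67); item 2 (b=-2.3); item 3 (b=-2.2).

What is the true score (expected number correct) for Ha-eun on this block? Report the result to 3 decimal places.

P(θ) = 1 / (1 + exp(−(θ − b)))
P_1 = 1/(1+e^{1.1000}) = 0.2497
P_2 = 1/(1+e^{-1.8700}) = 0.8665
P_3 = 1/(1+e^{-1.7700}) = 0.8545
E[score] = 0.2497 + 0.8665 + 0.8545 = 1.9707

1.971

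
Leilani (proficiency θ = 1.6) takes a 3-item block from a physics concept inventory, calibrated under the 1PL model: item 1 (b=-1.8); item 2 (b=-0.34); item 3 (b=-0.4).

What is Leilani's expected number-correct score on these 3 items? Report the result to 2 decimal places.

2.72

P(θ) = 1 / (1 + exp(−(θ − b)))
P_1 = 1/(1+e^{-3.4000}) = 0.9677
P_2 = 1/(1+e^{-1.9400}) = 0.8744
P_3 = 1/(1+e^{-2.0000}) = 0.8808
E[score] = 0.9677 + 0.8744 + 0.8808 = 2.7229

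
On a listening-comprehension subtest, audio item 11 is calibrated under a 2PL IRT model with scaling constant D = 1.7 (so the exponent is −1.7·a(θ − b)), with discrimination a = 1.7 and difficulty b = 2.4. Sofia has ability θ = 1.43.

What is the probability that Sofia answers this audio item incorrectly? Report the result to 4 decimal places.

0.9429

P(θ) = 1 / (1 + exp(−D·a(θ − b)))
Exponent: 1.7 × 1.7 × (1.43 − 2.4) = -2.8033
1/(1 + e^{2.8033}) = 0.0571
P = 0.0571
P(incorrect) = 1 − 0.0571 = 0.9429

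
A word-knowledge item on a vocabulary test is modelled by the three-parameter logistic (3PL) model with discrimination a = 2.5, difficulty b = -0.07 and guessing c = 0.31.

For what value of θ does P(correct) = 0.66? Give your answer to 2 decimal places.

-0.06

P(θ) = c + (1 − c) · 1 / (1 + exp(−a(θ − b)))
Remove guessing floor: (0.66 − 0.31)/(1 − 0.31) = 0.5072
logit = ln(0.5072/0.4928) = 0.0290
θ = b + logit/(a) = -0.07 + 0.0290/2.5000 = -0.0584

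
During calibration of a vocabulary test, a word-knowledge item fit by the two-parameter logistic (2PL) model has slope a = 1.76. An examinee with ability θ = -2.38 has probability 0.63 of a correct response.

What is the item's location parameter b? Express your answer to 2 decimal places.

P(θ) = 1 / (1 + exp(−a(θ − b)))
logit(0.63) = ln(0.63/0.37) = 0.5322
b = θ − logit/(a) = -2.38 − 0.5322/1.7600 = -2.6824

-2.68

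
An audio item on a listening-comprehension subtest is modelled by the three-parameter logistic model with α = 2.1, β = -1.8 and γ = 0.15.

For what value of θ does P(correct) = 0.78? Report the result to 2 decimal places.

P(θ) = γ + (1 − γ) · 1 / (1 + exp(−α(θ − β)))
Remove guessing floor: (0.78 − 0.15)/(1 − 0.15) = 0.7412
logit = ln(0.7412/0.2588) = 1.0521
θ = β + logit/(α) = -1.8 + 1.0521/2.1000 = -1.2990

-1.30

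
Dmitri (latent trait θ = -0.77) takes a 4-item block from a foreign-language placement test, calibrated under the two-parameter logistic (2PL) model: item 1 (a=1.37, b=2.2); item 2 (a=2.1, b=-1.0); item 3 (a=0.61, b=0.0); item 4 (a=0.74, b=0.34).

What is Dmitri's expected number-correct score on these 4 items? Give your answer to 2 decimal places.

P(θ) = 1 / (1 + exp(−a(θ − b)))
P_1 = 1/(1+e^{4.0689}) = 0.0168
P_2 = 1/(1+e^{-0.4830}) = 0.6185
P_3 = 1/(1+e^{0.4697}) = 0.3847
P_4 = 1/(1+e^{0.8214}) = 0.3055
E[score] = 0.0168 + 0.6185 + 0.3847 + 0.3055 = 1.3254

1.33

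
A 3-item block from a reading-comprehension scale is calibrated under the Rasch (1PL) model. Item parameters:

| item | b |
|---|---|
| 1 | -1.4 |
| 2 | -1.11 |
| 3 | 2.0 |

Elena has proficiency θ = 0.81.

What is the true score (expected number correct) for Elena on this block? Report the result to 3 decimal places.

2.007

P(θ) = 1 / (1 + exp(−(θ − b)))
P_1 = 1/(1+e^{-2.2100}) = 0.9011
P_2 = 1/(1+e^{-1.9200}) = 0.8721
P_3 = 1/(1+e^{1.1900}) = 0.2333
E[score] = 0.9011 + 0.8721 + 0.2333 = 2.0065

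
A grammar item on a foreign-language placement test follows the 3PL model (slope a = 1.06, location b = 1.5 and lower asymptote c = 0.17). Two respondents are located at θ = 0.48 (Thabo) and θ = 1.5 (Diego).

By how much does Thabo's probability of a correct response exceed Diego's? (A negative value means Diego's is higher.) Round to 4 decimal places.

-0.2048

P(θ) = c + (1 − c) · 1 / (1 + exp(−a(θ − b)))
P(Thabo) = 0.3802  [exponent -1.0812]
P(Diego) = 0.5850  [exponent 0.0000]
Difference = 0.3802 − 0.5850 = -0.2048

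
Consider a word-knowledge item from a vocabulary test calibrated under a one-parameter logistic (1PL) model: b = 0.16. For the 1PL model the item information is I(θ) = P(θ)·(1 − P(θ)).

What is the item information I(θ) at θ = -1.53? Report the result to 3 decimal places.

P = 1/(1+e^{1.6900}) = 0.1558
P(1−P) = 0.1558 × 0.8442 = 0.1315
I = P(1−P) = 0.13151

0.132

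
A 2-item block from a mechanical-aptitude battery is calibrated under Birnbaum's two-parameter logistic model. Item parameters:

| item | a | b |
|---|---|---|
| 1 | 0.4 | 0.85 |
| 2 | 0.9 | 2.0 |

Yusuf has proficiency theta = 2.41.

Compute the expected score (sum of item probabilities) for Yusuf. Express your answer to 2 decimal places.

1.24

P(theta) = 1 / (1 + exp(−a(theta − b)))
P_1 = 1/(1+e^{-0.6240}) = 0.6511
P_2 = 1/(1+e^{-0.3690}) = 0.5912
E[score] = 0.6511 + 0.5912 = 1.2423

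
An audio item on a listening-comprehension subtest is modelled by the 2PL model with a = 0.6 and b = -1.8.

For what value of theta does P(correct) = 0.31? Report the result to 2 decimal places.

P(theta) = 1 / (1 + exp(−a(theta − b)))
logit = ln(0.3100/0.6900) = -0.8001
theta = b + logit/(a) = -1.8 + (-0.8001)/0.6000 = -3.1335

-3.13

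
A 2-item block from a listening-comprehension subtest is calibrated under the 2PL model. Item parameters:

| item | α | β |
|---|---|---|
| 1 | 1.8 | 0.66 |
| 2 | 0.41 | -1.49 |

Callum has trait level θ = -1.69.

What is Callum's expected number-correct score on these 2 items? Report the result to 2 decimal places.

0.49

P(θ) = 1 / (1 + exp(−α(θ − β)))
P_1 = 1/(1+e^{4.2300}) = 0.0143
P_2 = 1/(1+e^{0.0820}) = 0.4795
E[score] = 0.0143 + 0.4795 = 0.4939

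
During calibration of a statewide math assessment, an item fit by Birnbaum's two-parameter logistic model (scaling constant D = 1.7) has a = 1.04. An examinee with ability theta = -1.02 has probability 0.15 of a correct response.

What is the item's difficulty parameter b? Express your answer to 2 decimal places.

-0.04

P(theta) = 1 / (1 + exp(−D·a(theta − b)))
logit(0.15) = ln(0.15/0.85) = -1.7346
b = theta − logit/(1.7·a) = -1.02 − (-1.7346)/1.7680 = -0.0389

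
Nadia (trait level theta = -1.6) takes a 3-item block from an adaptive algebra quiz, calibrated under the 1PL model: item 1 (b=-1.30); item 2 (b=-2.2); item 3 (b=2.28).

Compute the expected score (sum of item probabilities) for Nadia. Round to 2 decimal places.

1.09

P(theta) = 1 / (1 + exp(−(theta − b)))
P_1 = 1/(1+e^{0.3000}) = 0.4256
P_2 = 1/(1+e^{-0.6000}) = 0.6457
P_3 = 1/(1+e^{3.8800}) = 0.0202
E[score] = 0.4256 + 0.6457 + 0.0202 = 1.0914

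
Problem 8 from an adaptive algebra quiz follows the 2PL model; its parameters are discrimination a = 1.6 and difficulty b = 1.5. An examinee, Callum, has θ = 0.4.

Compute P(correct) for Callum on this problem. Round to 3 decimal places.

P(θ) = 1 / (1 + exp(−a(θ − b)))
Exponent: 1.6 × (0.4 − 1.5) = -1.7600
1/(1 + e^{1.7600}) = 0.1468

0.147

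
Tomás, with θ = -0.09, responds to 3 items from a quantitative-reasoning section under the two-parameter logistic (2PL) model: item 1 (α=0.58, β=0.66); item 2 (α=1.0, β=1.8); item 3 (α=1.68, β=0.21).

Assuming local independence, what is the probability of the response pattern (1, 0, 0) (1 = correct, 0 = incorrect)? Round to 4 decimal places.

P(θ) = 1 / (1 + exp(−α(θ − β)))
P_1 = 1/(1+e^{0.4350}) = 0.3929
P_2 = 1/(1+e^{1.8900}) = 0.1312
P_3 = 1/(1+e^{0.5040}) = 0.3766
L = P_1 × (1−P_2) × (1−P_3) = 0.3929 × 0.8688 × 0.6234 = 0.21281

0.2128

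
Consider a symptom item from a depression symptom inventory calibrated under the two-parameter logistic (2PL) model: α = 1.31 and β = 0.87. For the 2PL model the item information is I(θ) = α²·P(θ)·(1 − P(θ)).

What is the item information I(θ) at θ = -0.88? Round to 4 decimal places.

P = 1/(1+e^{2.2925}) = 0.0917
P(1−P) = 0.0917 × 0.9083 = 0.0833
I = α² × P(1−P) = 1.31² × 0.0833 = 0.14300

0.1430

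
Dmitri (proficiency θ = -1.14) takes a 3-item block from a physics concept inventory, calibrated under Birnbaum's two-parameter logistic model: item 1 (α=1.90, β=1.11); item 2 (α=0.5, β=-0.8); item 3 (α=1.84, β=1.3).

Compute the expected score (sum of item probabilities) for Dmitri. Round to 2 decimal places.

0.48

P(θ) = 1 / (1 + exp(−α(θ − β)))
P_1 = 1/(1+e^{4.2750}) = 0.0137
P_2 = 1/(1+e^{0.1700}) = 0.4576
P_3 = 1/(1+e^{4.4896}) = 0.0111
E[score] = 0.0137 + 0.4576 + 0.0111 = 0.4824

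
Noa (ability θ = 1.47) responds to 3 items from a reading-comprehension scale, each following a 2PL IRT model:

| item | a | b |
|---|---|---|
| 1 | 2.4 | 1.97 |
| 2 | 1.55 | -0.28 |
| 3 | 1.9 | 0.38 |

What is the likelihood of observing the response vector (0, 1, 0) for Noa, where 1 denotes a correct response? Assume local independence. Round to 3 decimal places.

0.081

P(θ) = 1 / (1 + exp(−a(θ − b)))
P_1 = 1/(1+e^{1.2000}) = 0.2315
P_2 = 1/(1+e^{-2.7125}) = 0.9378
P_3 = 1/(1+e^{-2.0710}) = 0.8881
L = (1−P_1) × P_2 × (1−P_3) = 0.7685 × 0.9378 × 0.1119 = 0.08068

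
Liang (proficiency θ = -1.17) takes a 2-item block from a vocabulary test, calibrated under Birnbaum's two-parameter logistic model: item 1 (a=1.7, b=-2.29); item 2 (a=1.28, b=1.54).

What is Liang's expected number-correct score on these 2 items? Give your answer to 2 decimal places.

0.90

P(θ) = 1 / (1 + exp(−a(θ − b)))
P_1 = 1/(1+e^{-1.9040}) = 0.8703
P_2 = 1/(1+e^{3.4688}) = 0.0302
E[score] = 0.8703 + 0.0302 = 0.9006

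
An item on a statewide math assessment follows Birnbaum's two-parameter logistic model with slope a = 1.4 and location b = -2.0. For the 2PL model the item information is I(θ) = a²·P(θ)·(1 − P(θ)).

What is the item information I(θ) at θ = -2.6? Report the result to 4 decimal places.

P = 1/(1+e^{0.8400}) = 0.3015
P(1−P) = 0.3015 × 0.6985 = 0.2106
I = a² × P(1−P) = 1.4² × 0.2106 = 0.41280

0.4128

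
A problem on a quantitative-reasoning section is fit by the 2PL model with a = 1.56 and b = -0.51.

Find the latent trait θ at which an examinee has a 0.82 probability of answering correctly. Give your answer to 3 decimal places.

0.462

P(θ) = 1 / (1 + exp(−a(θ − b)))
logit = ln(0.8200/0.1800) = 1.5163
θ = b + logit/(a) = -0.51 + 1.5163/1.5600 = 0.4620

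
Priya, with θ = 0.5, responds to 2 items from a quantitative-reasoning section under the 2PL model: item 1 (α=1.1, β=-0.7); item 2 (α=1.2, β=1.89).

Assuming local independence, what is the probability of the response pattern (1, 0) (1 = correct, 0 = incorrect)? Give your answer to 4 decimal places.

P(θ) = 1 / (1 + exp(−α(θ − β)))
P_1 = 1/(1+e^{-1.3200}) = 0.7892
P_2 = 1/(1+e^{1.6680}) = 0.1587
L = P_1 × (1−P_2) = 0.7892 × 0.8413 = 0.66395

0.6639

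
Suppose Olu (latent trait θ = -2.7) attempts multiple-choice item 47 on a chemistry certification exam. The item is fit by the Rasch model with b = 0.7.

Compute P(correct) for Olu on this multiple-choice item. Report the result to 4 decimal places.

0.0323

P(θ) = 1 / (1 + exp(−(θ − b)))
Exponent: (-2.7 − 0.7) = -3.4000
1/(1 + e^{3.4000}) = 0.0323
P = 0.0323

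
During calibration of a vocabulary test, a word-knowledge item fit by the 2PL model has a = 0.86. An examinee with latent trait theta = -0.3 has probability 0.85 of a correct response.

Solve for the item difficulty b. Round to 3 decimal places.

P(theta) = 1 / (1 + exp(−a(theta − b)))
logit(0.85) = ln(0.85/0.15) = 1.7346
b = theta − logit/(a) = -0.3 − 1.7346/0.8600 = -2.3170

-2.317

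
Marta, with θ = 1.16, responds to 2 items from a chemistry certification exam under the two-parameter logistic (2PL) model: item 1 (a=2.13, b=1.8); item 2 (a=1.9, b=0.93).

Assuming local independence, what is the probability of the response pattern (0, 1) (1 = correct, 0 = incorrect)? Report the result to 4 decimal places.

P(θ) = 1 / (1 + exp(−a(θ − b)))
P_1 = 1/(1+e^{1.3632}) = 0.2037
P_2 = 1/(1+e^{-0.4370}) = 0.6075
L = (1−P_1) × P_2 = 0.7963 × 0.6075 = 0.48377

0.4838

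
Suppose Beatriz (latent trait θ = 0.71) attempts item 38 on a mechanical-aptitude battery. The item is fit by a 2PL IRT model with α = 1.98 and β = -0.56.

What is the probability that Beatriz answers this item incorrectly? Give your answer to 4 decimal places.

P(θ) = 1 / (1 + exp(−α(θ − β)))
Exponent: 1.98 × (0.71 − (-0.56)) = 2.5146
1/(1 + e^{-2.5146}) = 0.9252
P(incorrect) = 1 − 0.9252 = 0.0748

0.0748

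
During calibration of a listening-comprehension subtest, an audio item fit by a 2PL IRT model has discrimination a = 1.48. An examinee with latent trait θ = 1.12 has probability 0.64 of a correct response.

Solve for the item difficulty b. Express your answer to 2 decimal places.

P(θ) = 1 / (1 + exp(−a(θ − b)))
logit(0.64) = ln(0.64/0.36) = 0.5754
b = θ − logit/(a) = 1.12 − 0.5754/1.4800 = 0.7312

0.73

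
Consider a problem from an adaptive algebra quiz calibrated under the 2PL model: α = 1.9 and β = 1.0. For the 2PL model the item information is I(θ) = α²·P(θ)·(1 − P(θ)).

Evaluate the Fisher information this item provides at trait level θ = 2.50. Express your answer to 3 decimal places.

P = 1/(1+e^{-2.8500}) = 0.9453
P(1−P) = 0.9453 × 0.0547 = 0.0517
I = α² × P(1−P) = 1.9² × 0.0517 = 0.18661

0.187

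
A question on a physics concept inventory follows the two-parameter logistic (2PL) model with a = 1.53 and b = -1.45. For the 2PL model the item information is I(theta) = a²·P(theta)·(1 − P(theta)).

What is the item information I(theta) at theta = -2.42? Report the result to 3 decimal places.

P = 1/(1+e^{1.4841}) = 0.1848
P(1−P) = 0.1848 × 0.8152 = 0.1507
I = a² × P(1−P) = 1.53² × 0.1507 = 0.35267

0.353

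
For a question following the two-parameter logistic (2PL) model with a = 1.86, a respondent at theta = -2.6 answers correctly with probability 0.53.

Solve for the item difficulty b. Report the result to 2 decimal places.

P(theta) = 1 / (1 + exp(−a(theta − b)))
logit(0.53) = ln(0.53/0.47) = 0.1201
b = theta − logit/(a) = -2.6 − 0.1201/1.8600 = -2.6646

-2.66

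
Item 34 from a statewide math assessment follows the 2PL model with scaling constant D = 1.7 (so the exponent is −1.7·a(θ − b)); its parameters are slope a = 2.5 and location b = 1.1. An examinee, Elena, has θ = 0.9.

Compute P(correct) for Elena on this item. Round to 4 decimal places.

0.2994

P(θ) = 1 / (1 + exp(−D·a(θ − b)))
Exponent: 1.7 × 2.5 × (0.9 − 1.1) = -0.8500
1/(1 + e^{0.8500}) = 0.2994
P = 0.2994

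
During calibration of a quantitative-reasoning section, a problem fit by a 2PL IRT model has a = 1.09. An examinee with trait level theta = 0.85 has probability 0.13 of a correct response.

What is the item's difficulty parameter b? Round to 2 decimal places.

2.59

P(theta) = 1 / (1 + exp(−a(theta − b)))
logit(0.13) = ln(0.13/0.87) = -1.9010
b = theta − logit/(a) = 0.85 − (-1.9010)/1.0900 = 2.5940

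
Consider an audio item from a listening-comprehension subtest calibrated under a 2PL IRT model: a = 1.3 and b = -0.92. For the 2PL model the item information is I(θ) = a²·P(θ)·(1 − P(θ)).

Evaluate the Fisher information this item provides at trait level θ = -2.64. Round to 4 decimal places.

0.1474

P = 1/(1+e^{2.2360}) = 0.0966
P(1−P) = 0.0966 × 0.9034 = 0.0872
I = a² × P(1−P) = 1.3² × 0.0872 = 0.14743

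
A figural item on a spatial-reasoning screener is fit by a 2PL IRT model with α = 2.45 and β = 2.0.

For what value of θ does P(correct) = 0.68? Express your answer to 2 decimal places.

P(θ) = 1 / (1 + exp(−α(θ − β)))
logit = ln(0.6800/0.3200) = 0.7538
θ = β + logit/(α) = 2.0 + 0.7538/2.4500 = 2.3077

2.31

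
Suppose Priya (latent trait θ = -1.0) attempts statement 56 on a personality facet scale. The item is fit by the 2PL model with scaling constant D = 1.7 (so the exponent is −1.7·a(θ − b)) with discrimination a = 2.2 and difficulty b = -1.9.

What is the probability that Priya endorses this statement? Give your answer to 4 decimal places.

P(θ) = 1 / (1 + exp(−D·a(θ − b)))
Exponent: 1.7 × 2.2 × (-1.0 − (-1.9)) = 3.3660
1/(1 + e^{-3.3660}) = 0.9666
P = 0.9666

0.9666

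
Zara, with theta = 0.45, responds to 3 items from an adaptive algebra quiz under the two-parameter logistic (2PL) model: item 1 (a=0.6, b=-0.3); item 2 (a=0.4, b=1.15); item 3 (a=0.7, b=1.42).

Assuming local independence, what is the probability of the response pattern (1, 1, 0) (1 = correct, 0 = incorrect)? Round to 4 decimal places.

P(theta) = 1 / (1 + exp(−a(theta − b)))
P_1 = 1/(1+e^{-0.4500}) = 0.6106
P_2 = 1/(1+e^{0.2800}) = 0.4305
P_3 = 1/(1+e^{0.6790}) = 0.3365
L = P_1 × P_2 × (1−P_3) = 0.6106 × 0.4305 × 0.6635 = 0.17441

0.1744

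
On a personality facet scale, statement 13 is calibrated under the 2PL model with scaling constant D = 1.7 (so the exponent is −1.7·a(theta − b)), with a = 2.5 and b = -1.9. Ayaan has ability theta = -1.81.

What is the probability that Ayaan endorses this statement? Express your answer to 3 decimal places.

P(theta) = 1 / (1 + exp(−D·a(theta − b)))
Exponent: 1.7 × 2.5 × (-1.81 − (-1.9)) = 0.3825
1/(1 + e^{-0.3825}) = 0.5945
P = 0.5945

0.594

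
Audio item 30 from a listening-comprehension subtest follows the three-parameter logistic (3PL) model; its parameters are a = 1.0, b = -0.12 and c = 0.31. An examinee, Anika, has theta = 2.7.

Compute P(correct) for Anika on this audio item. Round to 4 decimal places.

P(theta) = c + (1 − c) · 1 / (1 + exp(−a(theta − b)))
Exponent: 1.0 × (2.7 − (-0.12)) = 2.8200
1/(1 + e^{-2.8200}) = 0.9437
P = 0.31 + 0.69 × 0.9437 = 0.9612

0.9612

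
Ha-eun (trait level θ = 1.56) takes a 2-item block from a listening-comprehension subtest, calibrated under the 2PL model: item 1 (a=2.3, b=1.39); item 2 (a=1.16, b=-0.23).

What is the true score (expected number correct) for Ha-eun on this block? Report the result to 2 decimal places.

1.49

P(θ) = 1 / (1 + exp(−a(θ − b)))
P_1 = 1/(1+e^{-0.3910}) = 0.5965
P_2 = 1/(1+e^{-2.0764}) = 0.8886
E[score] = 0.5965 + 0.8886 = 1.4851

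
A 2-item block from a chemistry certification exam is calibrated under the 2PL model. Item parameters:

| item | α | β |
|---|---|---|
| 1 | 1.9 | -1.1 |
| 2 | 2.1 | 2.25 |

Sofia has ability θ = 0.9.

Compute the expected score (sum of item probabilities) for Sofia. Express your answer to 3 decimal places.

P(θ) = 1 / (1 + exp(−α(θ − β)))
P_1 = 1/(1+e^{-3.8000}) = 0.9781
P_2 = 1/(1+e^{2.8350}) = 0.0555
E[score] = 0.9781 + 0.0555 = 1.0336

1.034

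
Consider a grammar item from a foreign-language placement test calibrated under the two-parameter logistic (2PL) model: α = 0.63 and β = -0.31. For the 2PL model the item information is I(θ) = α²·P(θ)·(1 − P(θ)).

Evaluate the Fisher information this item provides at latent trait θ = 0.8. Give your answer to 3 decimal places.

0.088

P = 1/(1+e^{-0.6993}) = 0.6680
P(1−P) = 0.6680 × 0.3320 = 0.2218
I = α² × P(1−P) = 0.63² × 0.2218 = 0.08802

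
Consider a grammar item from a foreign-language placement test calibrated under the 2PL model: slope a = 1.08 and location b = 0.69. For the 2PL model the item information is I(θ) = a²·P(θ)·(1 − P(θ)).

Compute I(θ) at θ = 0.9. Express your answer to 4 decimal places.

P = 1/(1+e^{-0.2268}) = 0.5565
P(1−P) = 0.5565 × 0.4435 = 0.2468
I = a² × P(1−P) = 1.08² × 0.2468 = 0.28788

0.2879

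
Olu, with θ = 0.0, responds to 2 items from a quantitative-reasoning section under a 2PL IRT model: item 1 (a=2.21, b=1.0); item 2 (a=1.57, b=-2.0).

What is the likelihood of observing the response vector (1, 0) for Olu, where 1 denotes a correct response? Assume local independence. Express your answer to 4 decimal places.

P(θ) = 1 / (1 + exp(−a(θ − b)))
P_1 = 1/(1+e^{2.2100}) = 0.0989
P_2 = 1/(1+e^{-3.1400}) = 0.9585
L = P_1 × (1−P_2) = 0.0989 × 0.0415 = 0.00410

0.0041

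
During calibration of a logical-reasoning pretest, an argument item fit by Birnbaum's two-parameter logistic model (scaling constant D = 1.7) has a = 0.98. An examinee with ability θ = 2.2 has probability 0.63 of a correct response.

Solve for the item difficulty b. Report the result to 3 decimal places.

1.881

P(θ) = 1 / (1 + exp(−D·a(θ − b)))
logit(0.63) = ln(0.63/0.37) = 0.5322
b = θ − logit/(1.7·a) = 2.2 − 0.5322/1.6660 = 1.8805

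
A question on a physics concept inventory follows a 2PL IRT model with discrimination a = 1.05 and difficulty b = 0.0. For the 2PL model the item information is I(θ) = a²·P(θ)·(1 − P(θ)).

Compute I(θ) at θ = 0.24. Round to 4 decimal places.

0.2713

P = 1/(1+e^{-0.2520}) = 0.5627
P(1−P) = 0.5627 × 0.4373 = 0.2461
I = a² × P(1−P) = 1.05² × 0.2461 = 0.27130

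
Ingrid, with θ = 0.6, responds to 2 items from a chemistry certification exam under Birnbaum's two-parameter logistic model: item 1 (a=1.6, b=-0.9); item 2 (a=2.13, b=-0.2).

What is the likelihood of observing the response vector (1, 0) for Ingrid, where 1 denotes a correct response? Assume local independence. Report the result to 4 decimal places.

P(θ) = 1 / (1 + exp(−a(θ − b)))
P_1 = 1/(1+e^{-2.4000}) = 0.9168
P_2 = 1/(1+e^{-1.7040}) = 0.8461
L = P_1 × (1−P_2) = 0.9168 × 0.1539 = 0.14114

0.1411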